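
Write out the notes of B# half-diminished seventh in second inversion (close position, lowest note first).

F#, A#, B#, D#

The chord tones are B#–D#–F#–A#. With the fifth (F#) lowest for second inversion: F#, A#, B#, D#.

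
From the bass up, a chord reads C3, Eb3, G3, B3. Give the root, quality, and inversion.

C minor-major seventh, root position

The distinct note names are C, Eb, G, B. Stacked in thirds they read C–Eb–G–B, which is a minor-major seventh chord on C.
The lowest note is C, the root of the chord, so this is root position (figured bass 7).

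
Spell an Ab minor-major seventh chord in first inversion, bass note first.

Cb, Eb, G, Ab

Ab minor-major seventh is Ab–Cb–Eb–G. First inversion puts the third (Cb) in the bass, with the remaining tones above: Cb, Eb, G, Ab.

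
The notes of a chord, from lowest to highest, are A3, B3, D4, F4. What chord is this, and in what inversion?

B half-diminished seventh, third inversion

The distinct note names are A, B, D, F. Stacked in thirds they read B–D–F–A, which is a half-diminished seventh chord on B.
With the seventh (A) in the bass, the chord is in third inversion (figured bass 4/2).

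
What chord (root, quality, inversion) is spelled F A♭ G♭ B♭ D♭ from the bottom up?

The pitch classes F, Ab, Gb, Bb, Db arrange in thirds as Gb–Bb–Db–F–Ab: a Gb major ninth chord.
F is the seventh of Gb major ninth; seventh in the bass means third inversion.

Gb major ninth, third inversion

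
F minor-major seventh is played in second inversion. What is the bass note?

C

The fifth of F minor-major seventh (F–Ab–C–E) is C; that is the bass in second inversion.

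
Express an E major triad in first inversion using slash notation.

First inversion of E major has the third (G#) in the bass. As a slash chord: Emaj/G#.

Emaj/G#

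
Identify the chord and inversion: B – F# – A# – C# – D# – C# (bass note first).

B major ninth, root position

The pitch classes B, F#, A#, C#, D# arrange in thirds as B–D#–F#–A#–C#: a B major ninth chord.
With the root (B) in the bass, the chord is in root position.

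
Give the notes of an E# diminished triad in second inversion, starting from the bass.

B, E#, G#

E# diminished is E#–G#–B. Second inversion puts the fifth (B) in the bass, with the remaining tones above: B, E#, G#.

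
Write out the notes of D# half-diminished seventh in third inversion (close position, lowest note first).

Spelling D# half-diminished seventh: D#–F#–A–C#. In third inversion the seventh is bass, giving C#, D#, F#, A from the bottom.

C#, D#, F#, A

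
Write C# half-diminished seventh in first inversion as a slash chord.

C#ø7/E

First inversion of C# half-diminished seventh has the third (E) in the bass. As a slash chord: C#ø7/E.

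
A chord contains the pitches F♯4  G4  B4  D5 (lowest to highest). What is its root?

Reordering F#, G, B, D into stacked thirds gives G–B–D–F#; the bottom of that stack, G, is the root.

G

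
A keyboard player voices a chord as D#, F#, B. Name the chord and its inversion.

The pitch classes D#, F#, B arrange in thirds as B–D#–F#: a B major triad.
D# is the third of B major; third in the bass means first inversion (figured bass 6).

B major, first inversion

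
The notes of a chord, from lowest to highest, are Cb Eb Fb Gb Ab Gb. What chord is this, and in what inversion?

Fb major ninth, second inversion

The distinct note names are Cb, Eb, Fb, Gb, Ab. Stacked in thirds they read Fb–Ab–Cb–Eb–Gb, which is a major ninth chord on Fb.
Cb is the fifth of Fb major ninth; fifth in the bass means second inversion.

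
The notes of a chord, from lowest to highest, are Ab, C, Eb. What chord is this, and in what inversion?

The distinct note names are Ab, C, Eb. Stacked in thirds they read Ab–C–Eb, which is a major triad on Ab.
The lowest note is Ab, the root of the chord, so this is root position (figured bass 5/3).

Ab major, root position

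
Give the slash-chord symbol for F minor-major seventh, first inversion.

First inversion of F minor-major seventh has the third (Ab) in the bass. As a slash chord: Fm(maj7)/Ab.

Fm(maj7)/Ab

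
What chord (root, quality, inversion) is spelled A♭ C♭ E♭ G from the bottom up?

Reducing to letter names: Ab, Cb, Eb, G. These stack in thirds as Ab–Cb–Eb–G — an Ab minor-major seventh chord.
With the root (Ab) in the bass, the chord is in root position (figured bass 7).

Ab minor-major seventh, root position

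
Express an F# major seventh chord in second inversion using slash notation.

Second inversion of F# major seventh has the fifth (C#) in the bass. As a slash chord: F#maj7/C#.

F#maj7/C#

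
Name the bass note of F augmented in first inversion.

A

The third of F augmented (F–A–C#) is A; that is the bass in first inversion.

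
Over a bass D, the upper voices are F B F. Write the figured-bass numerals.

6

The notes D, F, B stack in thirds as B–D–F — a B diminished triad. The bass D is the third, so this is first inversion: figured 6.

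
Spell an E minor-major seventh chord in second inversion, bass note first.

B, D#, E, G

E minor-major seventh is E–G–B–D#. Second inversion puts the fifth (B) in the bass, with the remaining tones above: B, D#, E, G.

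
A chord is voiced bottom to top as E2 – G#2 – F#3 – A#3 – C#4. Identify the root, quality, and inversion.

Reducing to letter names: E, G#, F#, A#, C#. These stack in thirds as F#–A#–C#–E–G# — an F# dominant ninth chord.
With the seventh (E) in the bass, the chord is in third inversion.

F# dominant ninth, third inversion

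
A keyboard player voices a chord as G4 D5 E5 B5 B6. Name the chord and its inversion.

E minor seventh, first inversion

The pitch classes G, D, E, B arrange in thirds as E–G–B–D: an E minor seventh chord.
G is the third of E minor seventh; third in the bass means first inversion (figured bass 6/5).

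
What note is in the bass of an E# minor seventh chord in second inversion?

The fifth of E# minor seventh (E#–G#–B#–D#) is B#; that is the bass in second inversion.

B#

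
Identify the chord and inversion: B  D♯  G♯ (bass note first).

Reducing to letter names: B, D#, G#. These stack in thirds as G#–B–D# — a G# minor triad.
With the third (B) in the bass, the chord is in first inversion (figured bass 6).

G# minor, first inversion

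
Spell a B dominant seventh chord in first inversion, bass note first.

B dominant seventh is B–D#–F#–A. First inversion puts the third (D#) in the bass, with the remaining tones above: D#, F#, A, B.

D#, F#, A, B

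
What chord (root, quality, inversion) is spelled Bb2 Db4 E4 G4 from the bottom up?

Reducing to letter names: Bb, Db, E, G. These stack in thirds as E–G–Bb–Db — an E diminished seventh chord.
Bb is the fifth of E diminished seventh; fifth in the bass means second inversion (figured bass 4/3).

E diminished seventh, second inversion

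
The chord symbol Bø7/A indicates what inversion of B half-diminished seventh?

third inversion

Bø7/A means B half-diminished seventh with A in the bass. A is the seventh of B half-diminished seventh (B–D–F–A), so this is third inversion.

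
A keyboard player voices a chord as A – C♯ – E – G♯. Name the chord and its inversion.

A major seventh, root position

The pitch classes A, C#, E, G# arrange in thirds as A–C#–E–G#: an A major seventh chord.
A is the root of A major seventh; root in the bass means root position (figured bass 7).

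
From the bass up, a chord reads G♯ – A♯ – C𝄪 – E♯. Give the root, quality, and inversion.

A# dominant seventh, third inversion

Reducing to letter names: G#, A#, C##, E#. These stack in thirds as A#–C##–E#–G# — an A# dominant seventh chord.
G# is the seventh of A# dominant seventh; seventh in the bass means third inversion (figured bass 4/2).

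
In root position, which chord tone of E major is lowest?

In root position the root is lowest. For E major (E–G#–B) that is E.

E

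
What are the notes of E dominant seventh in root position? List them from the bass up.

E, G#, B, D

The chord tones are E–G#–B–D. With the root (E) lowest for root position: E, G#, B, D.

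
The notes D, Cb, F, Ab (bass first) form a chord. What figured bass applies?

7

The notes D, Cb, F, Ab stack in thirds as D–F–Ab–Cb — a D diminished seventh chord. The bass D is the root, so this is root position: figured 7.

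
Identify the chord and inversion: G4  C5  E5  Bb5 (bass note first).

The pitch classes G, C, E, Bb arrange in thirds as C–E–G–Bb: a C dominant seventh chord.
With the fifth (G) in the bass, the chord is in second inversion (figured bass 4/3).

C dominant seventh, second inversion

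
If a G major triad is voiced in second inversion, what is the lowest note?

D

G major is G–B–D. Second inversion places the fifth in the bass: D.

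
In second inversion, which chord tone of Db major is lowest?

Ab

In second inversion the fifth is lowest. For Db major (Db–F–Ab) that is Ab.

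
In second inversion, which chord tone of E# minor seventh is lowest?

B#

E# minor seventh is E#–G#–B#–D#. Second inversion places the fifth in the bass: B#.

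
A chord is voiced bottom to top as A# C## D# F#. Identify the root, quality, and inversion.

The distinct note names are A#, C##, D#, F#. Stacked in thirds they read D#–F#–A#–C##, which is a minor-major seventh chord on D#.
With the fifth (A#) in the bass, the chord is in second inversion (figured bass 4/3).

D# minor-major seventh, second inversion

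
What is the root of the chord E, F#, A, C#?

F#

Reordering E, F#, A, C# into stacked thirds gives F#–A–C#–E; the bottom of that stack, F#, is the root.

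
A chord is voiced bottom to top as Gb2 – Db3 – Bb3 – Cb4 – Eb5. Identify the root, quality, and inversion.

Reducing to letter names: Gb, Db, Bb, Cb, Eb. These stack in thirds as Cb–Eb–Gb–Bb–Db — a Cb major ninth chord.
With the fifth (Gb) in the bass, the chord is in second inversion.

Cb major ninth, second inversion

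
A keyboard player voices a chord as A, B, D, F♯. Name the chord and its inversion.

Reducing to letter names: A, B, D, F#. These stack in thirds as B–D–F#–A — a B minor seventh chord.
The lowest note is A, the seventh of the chord, so this is third inversion (figured bass 4/2).

B minor seventh, third inversion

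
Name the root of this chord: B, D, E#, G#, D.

Reordering B, D, E#, G# into stacked thirds gives E#–G#–B–D; the bottom of that stack, E#, is the root.

E#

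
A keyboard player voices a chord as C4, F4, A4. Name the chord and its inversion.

F major, second inversion

The pitch classes C, F, A arrange in thirds as F–A–C: an F major triad.
With the fifth (C) in the bass, the chord is in second inversion (figured bass 6/4).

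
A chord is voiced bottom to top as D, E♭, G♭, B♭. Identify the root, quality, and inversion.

Eb minor-major seventh, third inversion

The pitch classes D, Eb, Gb, Bb arrange in thirds as Eb–Gb–Bb–D: an Eb minor-major seventh chord.
With the seventh (D) in the bass, the chord is in third inversion (figured bass 4/2).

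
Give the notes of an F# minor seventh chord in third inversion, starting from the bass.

Spelling F# minor seventh: F#–A–C#–E. In third inversion the seventh is bass, giving E, F#, A, C# from the bottom.

E, F#, A, C#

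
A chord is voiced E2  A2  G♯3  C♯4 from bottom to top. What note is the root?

Reordering E, A, G#, C# into stacked thirds gives A–C#–E–G#; the bottom of that stack, A, is the root.

A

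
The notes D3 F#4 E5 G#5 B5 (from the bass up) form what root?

E

D, F#, E, G#, B are the tones of an E dominant ninth chord (E–G#–B–D–F#), making E the root.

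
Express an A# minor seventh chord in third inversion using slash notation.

A#m7/G#

Third inversion of A# minor seventh has the seventh (G#) in the bass. As a slash chord: A#m7/G#.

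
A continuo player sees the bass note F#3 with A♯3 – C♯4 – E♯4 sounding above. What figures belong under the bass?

7

The notes F#, A#, C#, E# stack in thirds as F#–A#–C#–E# — an F# major seventh chord. The bass F# is the root, so this is root position: figured 7.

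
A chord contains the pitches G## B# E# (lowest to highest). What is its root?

G##, B#, E# are the tones of an E# major triad (E#–G##–B#), making E# the root.

E#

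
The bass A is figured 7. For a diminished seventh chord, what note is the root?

The figures 7 mean the root of the chord is in the bass. If A is the root of a diminished seventh chord, the root is A (chord tones A–C–Eb–Gb).

A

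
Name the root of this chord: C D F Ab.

The distinct letter names are C, D, F, Ab. Arranged as a stack of thirds they read D–F–Ab–C, so D is the root (a D half-diminished seventh chord).

D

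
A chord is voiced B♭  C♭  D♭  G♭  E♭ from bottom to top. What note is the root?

Cb

The distinct letter names are Bb, Cb, Db, Gb, Eb. Arranged as a stack of thirds they read Cb–Eb–Gb–Bb–Db, so Cb is the root (a Cb major ninth chord).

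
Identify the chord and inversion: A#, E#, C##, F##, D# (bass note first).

D# major ninth, second inversion

The distinct note names are A#, E#, C##, F##, D#. Stacked in thirds they read D#–F##–A#–C##–E#, which is a major ninth chord on D#.
The lowest note is A#, the fifth of the chord, so this is second inversion.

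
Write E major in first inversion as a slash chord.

First inversion of E major has the third (G#) in the bass. As a slash chord: Emaj/G#.

Emaj/G#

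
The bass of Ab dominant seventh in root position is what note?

Ab

In root position the root is lowest. For Ab dominant seventh (Ab–C–Eb–Gb) that is Ab.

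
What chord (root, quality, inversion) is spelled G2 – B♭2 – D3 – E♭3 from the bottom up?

Reducing to letter names: G, Bb, D, Eb. These stack in thirds as Eb–G–Bb–D — an Eb major seventh chord.
The lowest note is G, the third of the chord, so this is first inversion (figured bass 6/5).

Eb major seventh, first inversion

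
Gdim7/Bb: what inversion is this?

first inversion

Gdim7/Bb means G diminished seventh with Bb in the bass. Bb is the third of G diminished seventh (G–Bb–Db–Fb), so this is first inversion.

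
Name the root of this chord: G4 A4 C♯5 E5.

The distinct letter names are G, A, C#, E. Arranged as a stack of thirds they read A–C#–E–G, so A is the root (an A dominant seventh chord).

A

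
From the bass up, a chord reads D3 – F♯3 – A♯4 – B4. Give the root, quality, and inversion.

B minor-major seventh, first inversion

Reducing to letter names: D, F#, A#, B. These stack in thirds as B–D–F#–A# — a B minor-major seventh chord.
D is the third of B minor-major seventh; third in the bass means first inversion (figured bass 6/5).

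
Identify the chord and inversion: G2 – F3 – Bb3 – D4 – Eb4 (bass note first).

Reducing to letter names: G, F, Bb, D, Eb. These stack in thirds as Eb–G–Bb–D–F — an Eb major ninth chord.
The lowest note is G, the third of the chord, so this is first inversion.

Eb major ninth, first inversion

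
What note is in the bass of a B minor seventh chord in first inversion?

D

In first inversion the third is lowest. For B minor seventh (B–D–F#–A) that is D.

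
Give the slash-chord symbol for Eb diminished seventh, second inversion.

Second inversion of Eb diminished seventh has the fifth (Bbb) in the bass. As a slash chord: Ebdim7/Bbb.

Ebdim7/Bbb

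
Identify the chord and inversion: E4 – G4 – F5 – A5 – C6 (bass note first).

F major ninth, third inversion

Reducing to letter names: E, G, F, A, C. These stack in thirds as F–A–C–E–G — an F major ninth chord.
E is the seventh of F major ninth; seventh in the bass means third inversion.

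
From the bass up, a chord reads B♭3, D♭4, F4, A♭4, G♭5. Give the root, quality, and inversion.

Reducing to letter names: Bb, Db, F, Ab, Gb. These stack in thirds as Gb–Bb–Db–F–Ab — a Gb major ninth chord.
With the third (Bb) in the bass, the chord is in first inversion.

Gb major ninth, first inversion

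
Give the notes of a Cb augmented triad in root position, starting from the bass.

Cb, Eb, G

The chord tones are Cb–Eb–G. With the root (Cb) lowest for root position: Cb, Eb, G.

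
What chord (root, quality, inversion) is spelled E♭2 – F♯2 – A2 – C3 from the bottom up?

F# diminished seventh, third inversion

Reducing to letter names: Eb, F#, A, C. These stack in thirds as F#–A–C–Eb — an F# diminished seventh chord.
Eb is the seventh of F# diminished seventh; seventh in the bass means third inversion (figured bass 4/2).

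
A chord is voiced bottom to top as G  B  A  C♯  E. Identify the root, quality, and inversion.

The distinct note names are G, B, A, C#, E. Stacked in thirds they read A–C#–E–G–B, which is a dominant ninth chord on A.
With the seventh (G) in the bass, the chord is in third inversion.

A dominant ninth, third inversion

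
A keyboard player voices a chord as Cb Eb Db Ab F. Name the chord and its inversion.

The distinct note names are Cb, Eb, Db, Ab, F. Stacked in thirds they read Db–F–Ab–Cb–Eb, which is a dominant ninth chord on Db.
Cb is the seventh of Db dominant ninth; seventh in the bass means third inversion.

Db dominant ninth, third inversion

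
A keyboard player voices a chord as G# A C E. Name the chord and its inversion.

The distinct note names are G#, A, C, E. Stacked in thirds they read A–C–E–G#, which is a minor-major seventh chord on A.
G# is the seventh of A minor-major seventh; seventh in the bass means third inversion (figured bass 4/2).

A minor-major seventh, third inversion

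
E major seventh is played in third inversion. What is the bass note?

In third inversion the seventh is lowest. For E major seventh (E–G#–B–D#) that is D#.

D#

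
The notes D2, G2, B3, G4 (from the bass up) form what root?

D, G, B are the tones of a G major triad (G–B–D), making G the root.

G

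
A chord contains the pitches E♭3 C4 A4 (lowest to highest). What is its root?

A

Eb, C, A are the tones of an A diminished triad (A–C–Eb), making A the root.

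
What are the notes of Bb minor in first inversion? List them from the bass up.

Db, F, Bb

Spelling Bb minor: Bb–Db–F. In first inversion the third is bass, giving Db, F, Bb from the bottom.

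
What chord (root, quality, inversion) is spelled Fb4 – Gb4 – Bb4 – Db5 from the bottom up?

Gb dominant seventh, third inversion

Reducing to letter names: Fb, Gb, Bb, Db. These stack in thirds as Gb–Bb–Db–Fb — a Gb dominant seventh chord.
Fb is the seventh of Gb dominant seventh; seventh in the bass means third inversion (figured bass 4/2).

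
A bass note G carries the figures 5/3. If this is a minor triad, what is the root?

G

The figures 5/3 mean the root of the chord is in the bass. If G is the root of a minor triad, the root is G (chord tones G–Bb–D).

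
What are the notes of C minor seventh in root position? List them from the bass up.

C, Eb, G, Bb

C minor seventh is C–Eb–G–Bb. Root position puts the root (C) in the bass, with the remaining tones above: C, Eb, G, Bb.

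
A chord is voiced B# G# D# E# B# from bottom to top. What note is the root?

E#

Reordering B#, G#, D#, E# into stacked thirds gives E#–G#–B#–D#; the bottom of that stack, E#, is the root.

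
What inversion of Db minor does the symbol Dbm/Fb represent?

first inversion

Dbm/Fb means Db minor with Fb in the bass. Fb is the third of Db minor (Db–Fb–Ab), so this is first inversion.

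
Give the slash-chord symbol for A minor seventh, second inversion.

Second inversion of A minor seventh has the fifth (E) in the bass. As a slash chord: Am7/E.

Am7/E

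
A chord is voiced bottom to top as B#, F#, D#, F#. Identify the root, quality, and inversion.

The distinct note names are B#, F#, D#. Stacked in thirds they read B#–D#–F#, which is a diminished triad on B#.
The lowest note is B#, the root of the chord, so this is root position (figured bass 5/3).

B# diminished, root position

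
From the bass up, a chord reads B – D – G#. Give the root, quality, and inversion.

G# diminished, first inversion

Reducing to letter names: B, D, G#. These stack in thirds as G#–B–D — a G# diminished triad.
With the third (B) in the bass, the chord is in first inversion (figured bass 6).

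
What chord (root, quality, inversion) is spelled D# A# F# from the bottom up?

D# minor, root position

The pitch classes D#, A#, F# arrange in thirds as D#–F#–A#: a D# minor triad.
The lowest note is D#, the root of the chord, so this is root position (figured bass 5/3).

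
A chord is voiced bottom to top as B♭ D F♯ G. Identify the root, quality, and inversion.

The distinct note names are Bb, D, F#, G. Stacked in thirds they read G–Bb–D–F#, which is a minor-major seventh chord on G.
Bb is the third of G minor-major seventh; third in the bass means first inversion (figured bass 6/5).

G minor-major seventh, first inversion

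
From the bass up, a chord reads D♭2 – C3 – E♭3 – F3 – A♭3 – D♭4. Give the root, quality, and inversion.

The pitch classes Db, C, Eb, F, Ab arrange in thirds as Db–F–Ab–C–Eb: a Db major ninth chord.
The lowest note is Db, the root of the chord, so this is root position.

Db major ninth, root position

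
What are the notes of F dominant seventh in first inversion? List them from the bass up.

A, C, Eb, F

Spelling F dominant seventh: F–A–C–Eb. In first inversion the third is bass, giving A, C, Eb, F from the bottom.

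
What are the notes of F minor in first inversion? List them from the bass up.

The chord tones are F–Ab–C. With the third (Ab) lowest for first inversion: Ab, C, F.

Ab, C, F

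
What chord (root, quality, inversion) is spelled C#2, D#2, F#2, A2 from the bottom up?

D# half-diminished seventh, third inversion

Reducing to letter names: C#, D#, F#, A. These stack in thirds as D#–F#–A–C# — a D# half-diminished seventh chord.
The lowest note is C#, the seventh of the chord, so this is third inversion (figured bass 4/2).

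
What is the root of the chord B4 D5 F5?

The distinct letter names are B, D, F. Arranged as a stack of thirds they read B–D–F, so B is the root (a B diminished triad).

B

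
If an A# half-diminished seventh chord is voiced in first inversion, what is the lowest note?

A# half-diminished seventh is A#–C#–E–G#. First inversion places the third in the bass: C#.

C#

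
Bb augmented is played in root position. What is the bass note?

In root position the root is lowest. For Bb augmented (Bb–D–F#) that is Bb.

Bb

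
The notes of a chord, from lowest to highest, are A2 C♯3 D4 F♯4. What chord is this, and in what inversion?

The pitch classes A, C#, D, F# arrange in thirds as D–F#–A–C#: a D major seventh chord.
The lowest note is A, the fifth of the chord, so this is second inversion (figured bass 4/3).

D major seventh, second inversion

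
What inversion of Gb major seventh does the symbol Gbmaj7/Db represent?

Gbmaj7/Db means Gb major seventh with Db in the bass. Db is the fifth of Gb major seventh (Gb–Bb–Db–F), so this is second inversion.

second inversion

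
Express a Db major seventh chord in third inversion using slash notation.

Dbmaj7/C

Third inversion of Db major seventh has the seventh (C) in the bass. As a slash chord: Dbmaj7/C.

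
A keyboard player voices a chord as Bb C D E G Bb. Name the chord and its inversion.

C dominant ninth, third inversion

Reducing to letter names: Bb, C, D, E, G. These stack in thirds as C–E–G–Bb–D — a C dominant ninth chord.
With the seventh (Bb) in the bass, the chord is in third inversion.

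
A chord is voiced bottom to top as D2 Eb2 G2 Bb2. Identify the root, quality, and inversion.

Eb major seventh, third inversion

The distinct note names are D, Eb, G, Bb. Stacked in thirds they read Eb–G–Bb–D, which is a major seventh chord on Eb.
The lowest note is D, the seventh of the chord, so this is third inversion (figured bass 4/2).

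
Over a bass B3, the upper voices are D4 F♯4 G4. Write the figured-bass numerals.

The notes B, D, F#, G stack in thirds as G–B–D–F# — a G major seventh chord. The bass B is the third, so this is first inversion: figured 6/5.

6/5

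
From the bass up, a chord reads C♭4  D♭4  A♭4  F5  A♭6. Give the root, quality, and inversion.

Db dominant seventh, third inversion

Reducing to letter names: Cb, Db, Ab, F. These stack in thirds as Db–F–Ab–Cb — a Db dominant seventh chord.
Cb is the seventh of Db dominant seventh; seventh in the bass means third inversion (figured bass 4/2).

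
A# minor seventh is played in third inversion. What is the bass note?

A# minor seventh is A#–C#–E#–G#. Third inversion places the seventh in the bass: G#.

G#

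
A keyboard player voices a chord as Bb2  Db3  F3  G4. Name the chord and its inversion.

G half-diminished seventh, first inversion

Reducing to letter names: Bb, Db, F, G. These stack in thirds as G–Bb–Db–F — a G half-diminished seventh chord.
Bb is the third of G half-diminished seventh; third in the bass means first inversion (figured bass 6/5).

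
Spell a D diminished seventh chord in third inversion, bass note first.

Cb, D, F, Ab

The chord tones are D–F–Ab–Cb. With the seventh (Cb) lowest for third inversion: Cb, D, F, Ab.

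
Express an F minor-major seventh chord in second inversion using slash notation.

Fm(maj7)/C

Second inversion of F minor-major seventh has the fifth (C) in the bass. As a slash chord: Fm(maj7)/C.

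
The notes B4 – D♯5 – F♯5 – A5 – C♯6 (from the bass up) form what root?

B

The distinct letter names are B, D#, F#, A, C#. Arranged as a stack of thirds they read B–D#–F#–A–C#, so B is the root (a B dominant ninth chord).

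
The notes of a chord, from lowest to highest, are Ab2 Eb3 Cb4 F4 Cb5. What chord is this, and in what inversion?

F half-diminished seventh, first inversion

The pitch classes Ab, Eb, Cb, F arrange in thirds as F–Ab–Cb–Eb: an F half-diminished seventh chord.
The lowest note is Ab, the third of the chord, so this is first inversion (figured bass 6/5).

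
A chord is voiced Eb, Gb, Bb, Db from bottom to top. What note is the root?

Eb

Reordering Eb, Gb, Bb, Db into stacked thirds gives Eb–Gb–Bb–Db; the bottom of that stack, Eb, is the root.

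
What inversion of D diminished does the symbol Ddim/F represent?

first inversion

Ddim/F means D diminished with F in the bass. F is the third of D diminished (D–F–Ab), so this is first inversion.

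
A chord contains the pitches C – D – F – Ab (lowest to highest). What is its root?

The distinct letter names are C, D, F, Ab. Arranged as a stack of thirds they read D–F–Ab–C, so D is the root (a D half-diminished seventh chord).

D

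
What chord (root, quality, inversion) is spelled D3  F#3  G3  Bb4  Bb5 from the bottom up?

G minor-major seventh, second inversion

The pitch classes D, F#, G, Bb arrange in thirds as G–Bb–D–F#: a G minor-major seventh chord.
With the fifth (D) in the bass, the chord is in second inversion (figured bass 4/3).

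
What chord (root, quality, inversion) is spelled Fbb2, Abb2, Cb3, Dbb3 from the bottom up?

The pitch classes Fbb, Abb, Cb, Dbb arrange in thirds as Dbb–Fbb–Abb–Cb: a Dbb minor-major seventh chord.
Fbb is the third of Dbb minor-major seventh; third in the bass means first inversion (figured bass 6/5).

Dbb minor-major seventh, first inversion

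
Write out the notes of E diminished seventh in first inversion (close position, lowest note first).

G, Bb, Db, E

Spelling E diminished seventh: E–G–Bb–Db. In first inversion the third is bass, giving G, Bb, Db, E from the bottom.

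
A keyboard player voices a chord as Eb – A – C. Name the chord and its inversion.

Reducing to letter names: Eb, A, C. These stack in thirds as A–C–Eb — an A diminished triad.
Eb is the fifth of A diminished; fifth in the bass means second inversion (figured bass 6/4).

A diminished, second inversion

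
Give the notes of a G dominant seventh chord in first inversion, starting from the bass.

The chord tones are G–B–D–F. With the third (B) lowest for first inversion: B, D, F, G.

B, D, F, G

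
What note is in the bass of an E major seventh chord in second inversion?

In second inversion the fifth is lowest. For E major seventh (E–G#–B–D#) that is B.

B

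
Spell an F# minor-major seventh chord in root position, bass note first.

F#, A, C#, E#

The chord tones are F#–A–C#–E#. With the root (F#) lowest for root position: F#, A, C#, E#.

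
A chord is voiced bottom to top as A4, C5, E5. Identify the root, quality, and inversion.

A minor, root position

Reducing to letter names: A, C, E. These stack in thirds as A–C–E — an A minor triad.
With the root (A) in the bass, the chord is in root position (figured bass 5/3).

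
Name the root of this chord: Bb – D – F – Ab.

Bb, D, F, Ab are the tones of a Bb dominant seventh chord (Bb–D–F–Ab), making Bb the root.

Bb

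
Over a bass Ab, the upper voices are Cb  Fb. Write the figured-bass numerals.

The notes Ab, Cb, Fb stack in thirds as Fb–Ab–Cb — an Fb major triad. The bass Ab is the third, so this is first inversion: figured 6.

6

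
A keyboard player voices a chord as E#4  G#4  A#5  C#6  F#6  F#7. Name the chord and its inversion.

F# major ninth, third inversion

The distinct note names are E#, G#, A#, C#, F#. Stacked in thirds they read F#–A#–C#–E#–G#, which is a major ninth chord on F#.
With the seventh (E#) in the bass, the chord is in third inversion.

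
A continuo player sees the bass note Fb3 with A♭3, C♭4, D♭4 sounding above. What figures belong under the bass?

6/5

The notes Fb, Ab, Cb, Db stack in thirds as Db–Fb–Ab–Cb — a Db minor seventh chord. The bass Fb is the third, so this is first inversion: figured 6/5.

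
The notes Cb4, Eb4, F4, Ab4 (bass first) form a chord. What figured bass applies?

4/3

The notes Cb, Eb, F, Ab stack in thirds as F–Ab–Cb–Eb — an F half-diminished seventh chord. The bass Cb is the fifth, so this is second inversion: figured 4/3.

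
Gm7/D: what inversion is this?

Gm7/D means G minor seventh with D in the bass. D is the fifth of G minor seventh (G–Bb–D–F), so this is second inversion.

second inversion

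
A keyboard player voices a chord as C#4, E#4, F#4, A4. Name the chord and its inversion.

F# minor-major seventh, second inversion

The pitch classes C#, E#, F#, A arrange in thirds as F#–A–C#–E#: an F# minor-major seventh chord.
With the fifth (C#) in the bass, the chord is in second inversion (figured bass 4/3).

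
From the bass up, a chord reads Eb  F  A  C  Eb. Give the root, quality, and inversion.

F dominant seventh, third inversion

Reducing to letter names: Eb, F, A, C. These stack in thirds as F–A–C–Eb — an F dominant seventh chord.
Eb is the seventh of F dominant seventh; seventh in the bass means third inversion (figured bass 4/2).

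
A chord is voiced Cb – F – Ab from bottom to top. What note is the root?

F

Cb, F, Ab are the tones of an F diminished triad (F–Ab–Cb), making F the root.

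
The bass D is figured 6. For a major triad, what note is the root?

The figures 6 mean the third of the chord is in the bass. If D is the third of a major triad, the root is Bb (chord tones Bb–D–F).

Bb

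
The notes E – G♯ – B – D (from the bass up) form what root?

E

The distinct letter names are E, G#, B, D. Arranged as a stack of thirds they read E–G#–B–D, so E is the root (an E dominant seventh chord).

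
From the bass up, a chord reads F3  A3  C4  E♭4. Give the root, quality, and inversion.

The pitch classes F, A, C, Eb arrange in thirds as F–A–C–Eb: an F dominant seventh chord.
F is the root of F dominant seventh; root in the bass means root position (figured bass 7).

F dominant seventh, root position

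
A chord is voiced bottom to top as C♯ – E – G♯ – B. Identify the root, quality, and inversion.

C# minor seventh, root position

The distinct note names are C#, E, G#, B. Stacked in thirds they read C#–E–G#–B, which is a minor seventh chord on C#.
With the root (C#) in the bass, the chord is in root position (figured bass 7).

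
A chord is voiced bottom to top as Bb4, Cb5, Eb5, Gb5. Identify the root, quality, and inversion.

Cb major seventh, third inversion

The pitch classes Bb, Cb, Eb, Gb arrange in thirds as Cb–Eb–Gb–Bb: a Cb major seventh chord.
The lowest note is Bb, the seventh of the chord, so this is third inversion (figured bass 4/2).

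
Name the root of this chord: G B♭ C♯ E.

Reordering G, Bb, C#, E into stacked thirds gives C#–E–G–Bb; the bottom of that stack, C#, is the root.

C#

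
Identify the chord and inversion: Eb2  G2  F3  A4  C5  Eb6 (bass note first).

F dominant ninth, third inversion

Reducing to letter names: Eb, G, F, A, C. These stack in thirds as F–A–C–Eb–G — an F dominant ninth chord.
With the seventh (Eb) in the bass, the chord is in third inversion.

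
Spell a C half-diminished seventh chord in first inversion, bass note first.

Eb, Gb, Bb, C

Spelling C half-diminished seventh: C–Eb–Gb–Bb. In first inversion the third is bass, giving Eb, Gb, Bb, C from the bottom.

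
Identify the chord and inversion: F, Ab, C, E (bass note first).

F minor-major seventh, root position

Reducing to letter names: F, Ab, C, E. These stack in thirds as F–Ab–C–E — an F minor-major seventh chord.
The lowest note is F, the root of the chord, so this is root position (figured bass 7).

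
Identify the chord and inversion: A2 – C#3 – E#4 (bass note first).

The distinct note names are A, C#, E#. Stacked in thirds they read A–C#–E#, which is an augmented triad on A.
A is the root of A augmented; root in the bass means root position (figured bass 5/3).

A augmented, root position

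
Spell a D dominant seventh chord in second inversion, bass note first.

Spelling D dominant seventh: D–F#–A–C. In second inversion the fifth is bass, giving A, C, D, F# from the bottom.

A, C, D, F#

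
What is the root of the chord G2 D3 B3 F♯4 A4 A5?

G

G, D, B, F#, A are the tones of a G major ninth chord (G–B–D–F#–A), making G the root.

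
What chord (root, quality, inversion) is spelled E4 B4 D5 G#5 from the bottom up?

E dominant seventh, root position

Reducing to letter names: E, B, D, G#. These stack in thirds as E–G#–B–D — an E dominant seventh chord.
E is the root of E dominant seventh; root in the bass means root position (figured bass 7).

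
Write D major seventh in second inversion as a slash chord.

Second inversion of D major seventh has the fifth (A) in the bass. As a slash chord: Dmaj7/A.

Dmaj7/A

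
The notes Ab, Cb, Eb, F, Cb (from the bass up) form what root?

F

The distinct letter names are Ab, Cb, Eb, F. Arranged as a stack of thirds they read F–Ab–Cb–Eb, so F is the root (an F half-diminished seventh chord).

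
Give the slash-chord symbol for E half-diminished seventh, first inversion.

Eø7/G

First inversion of E half-diminished seventh has the third (G) in the bass. As a slash chord: Eø7/G.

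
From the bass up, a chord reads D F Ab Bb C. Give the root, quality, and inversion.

Bb dominant ninth, first inversion

Reducing to letter names: D, F, Ab, Bb, C. These stack in thirds as Bb–D–F–Ab–C — a Bb dominant ninth chord.
D is the third of Bb dominant ninth; third in the bass means first inversion.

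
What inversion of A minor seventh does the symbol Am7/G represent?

Am7/G means A minor seventh with G in the bass. G is the seventh of A minor seventh (A–C–E–G), so this is third inversion.

third inversion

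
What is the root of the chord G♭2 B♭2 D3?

Gb

Gb, Bb, D are the tones of a Gb augmented triad (Gb–Bb–D), making Gb the root.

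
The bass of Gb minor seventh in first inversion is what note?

In first inversion the third is lowest. For Gb minor seventh (Gb–Bbb–Db–Fb) that is Bbb.

Bbb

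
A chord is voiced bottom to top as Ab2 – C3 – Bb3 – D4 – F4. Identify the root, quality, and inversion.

Bb dominant ninth, third inversion

The distinct note names are Ab, C, Bb, D, F. Stacked in thirds they read Bb–D–F–Ab–C, which is a dominant ninth chord on Bb.
Ab is the seventh of Bb dominant ninth; seventh in the bass means third inversion.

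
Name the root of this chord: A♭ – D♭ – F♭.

Db

The distinct letter names are Ab, Db, Fb. Arranged as a stack of thirds they read Db–Fb–Ab, so Db is the root (a Db minor triad).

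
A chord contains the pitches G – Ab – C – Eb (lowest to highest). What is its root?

The distinct letter names are G, Ab, C, Eb. Arranged as a stack of thirds they read Ab–C–Eb–G, so Ab is the root (an Ab major seventh chord).

Ab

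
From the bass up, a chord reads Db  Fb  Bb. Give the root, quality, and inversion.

Bb diminished, first inversion

The distinct note names are Db, Fb, Bb. Stacked in thirds they read Bb–Db–Fb, which is a diminished triad on Bb.
With the third (Db) in the bass, the chord is in first inversion (figured bass 6).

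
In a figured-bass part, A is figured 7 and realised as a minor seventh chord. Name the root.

The figures 7 mean the root of the chord is in the bass. If A is the root of a minor seventh chord, the root is A (chord tones A–C–E–G).

A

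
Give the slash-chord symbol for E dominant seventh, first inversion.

E7/G#

First inversion of E dominant seventh has the third (G#) in the bass. As a slash chord: E7/G#.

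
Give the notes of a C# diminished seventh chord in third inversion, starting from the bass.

Bb, C#, E, G

Spelling C# diminished seventh: C#–E–G–Bb. In third inversion the seventh is bass, giving Bb, C#, E, G from the bottom.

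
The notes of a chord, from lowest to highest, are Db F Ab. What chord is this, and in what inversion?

Db major, root position

The pitch classes Db, F, Ab arrange in thirds as Db–F–Ab: a Db major triad.
Db is the root of Db major; root in the bass means root position (figured bass 5/3).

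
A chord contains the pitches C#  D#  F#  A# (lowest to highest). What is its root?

The distinct letter names are C#, D#, F#, A#. Arranged as a stack of thirds they read D#–F#–A#–C#, so D# is the root (a D# minor seventh chord).

D#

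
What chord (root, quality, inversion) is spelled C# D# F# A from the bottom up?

D# half-diminished seventh, third inversion

The distinct note names are C#, D#, F#, A. Stacked in thirds they read D#–F#–A–C#, which is a half-diminished seventh chord on D#.
C# is the seventh of D# half-diminished seventh; seventh in the bass means third inversion (figured bass 4/2).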